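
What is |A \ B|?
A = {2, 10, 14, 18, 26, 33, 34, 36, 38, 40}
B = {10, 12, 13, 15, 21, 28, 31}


Set A = {2, 10, 14, 18, 26, 33, 34, 36, 38, 40}
Set B = {10, 12, 13, 15, 21, 28, 31}
A \ B = {2, 14, 18, 26, 33, 34, 36, 38, 40}
|A \ B| = 9

9


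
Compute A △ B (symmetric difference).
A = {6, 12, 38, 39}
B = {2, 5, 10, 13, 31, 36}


Set A = {6, 12, 38, 39}
Set B = {2, 5, 10, 13, 31, 36}
A △ B = (A \ B) ∪ (B \ A)
Elements in A but not B: {6, 12, 38, 39}
Elements in B but not A: {2, 5, 10, 13, 31, 36}
A △ B = {2, 5, 6, 10, 12, 13, 31, 36, 38, 39}

{2, 5, 6, 10, 12, 13, 31, 36, 38, 39}


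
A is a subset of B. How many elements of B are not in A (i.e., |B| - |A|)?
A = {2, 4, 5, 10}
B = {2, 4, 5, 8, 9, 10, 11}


Set A = {2, 4, 5, 10}, |A| = 4
Set B = {2, 4, 5, 8, 9, 10, 11}, |B| = 7
Since A ⊆ B: B \ A = {8, 9, 11}
|B| - |A| = 7 - 4 = 3

3


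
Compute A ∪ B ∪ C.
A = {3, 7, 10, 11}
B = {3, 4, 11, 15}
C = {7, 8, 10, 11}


Set A = {3, 7, 10, 11}
Set B = {3, 4, 11, 15}
Set C = {7, 8, 10, 11}
First, A ∪ B = {3, 4, 7, 10, 11, 15}
Then, (A ∪ B) ∪ C = {3, 4, 7, 8, 10, 11, 15}

{3, 4, 7, 8, 10, 11, 15}


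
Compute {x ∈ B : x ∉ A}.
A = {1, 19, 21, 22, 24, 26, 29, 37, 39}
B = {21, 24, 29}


Set A = {1, 19, 21, 22, 24, 26, 29, 37, 39}
Set B = {21, 24, 29}
Check each element of B against A:
21 ∈ A, 24 ∈ A, 29 ∈ A
Elements of B not in A: {}

{}


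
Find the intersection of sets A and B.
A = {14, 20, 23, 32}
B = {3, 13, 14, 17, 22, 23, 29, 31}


Set A = {14, 20, 23, 32}
Set B = {3, 13, 14, 17, 22, 23, 29, 31}
A ∩ B includes only elements in both sets.
Check each element of A against B:
14 ✓, 20 ✗, 23 ✓, 32 ✗
A ∩ B = {14, 23}

{14, 23}


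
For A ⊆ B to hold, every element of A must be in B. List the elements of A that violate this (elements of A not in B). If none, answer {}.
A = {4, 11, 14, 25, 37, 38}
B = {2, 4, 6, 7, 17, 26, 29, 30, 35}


Set A = {4, 11, 14, 25, 37, 38}
Set B = {2, 4, 6, 7, 17, 26, 29, 30, 35}
Check each element of A against B:
4 ∈ B, 11 ∉ B (include), 14 ∉ B (include), 25 ∉ B (include), 37 ∉ B (include), 38 ∉ B (include)
Elements of A not in B: {11, 14, 25, 37, 38}

{11, 14, 25, 37, 38}


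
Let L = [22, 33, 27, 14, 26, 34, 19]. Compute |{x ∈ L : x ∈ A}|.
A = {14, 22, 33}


Set A = {14, 22, 33}
Candidates: [22, 33, 27, 14, 26, 34, 19]
Check each candidate:
22 ∈ A, 33 ∈ A, 27 ∉ A, 14 ∈ A, 26 ∉ A, 34 ∉ A, 19 ∉ A
Count of candidates in A: 3

3


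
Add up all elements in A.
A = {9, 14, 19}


Set A = {9, 14, 19}
Sum = 9 + 14 + 19 = 42

42


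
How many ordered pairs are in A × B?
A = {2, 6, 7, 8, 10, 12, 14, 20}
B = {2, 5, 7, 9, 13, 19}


Set A = {2, 6, 7, 8, 10, 12, 14, 20} has 8 elements.
Set B = {2, 5, 7, 9, 13, 19} has 6 elements.
|A × B| = |A| × |B| = 8 × 6 = 48

48


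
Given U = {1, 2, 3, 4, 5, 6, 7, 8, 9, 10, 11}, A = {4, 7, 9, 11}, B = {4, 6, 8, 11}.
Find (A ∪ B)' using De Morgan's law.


U = {1, 2, 3, 4, 5, 6, 7, 8, 9, 10, 11}
A = {4, 7, 9, 11}, B = {4, 6, 8, 11}
A ∪ B = {4, 6, 7, 8, 9, 11}
(A ∪ B)' = U \ (A ∪ B) = {1, 2, 3, 5, 10}
Verification via A' ∩ B': A' = {1, 2, 3, 5, 6, 8, 10}, B' = {1, 2, 3, 5, 7, 9, 10}
A' ∩ B' = {1, 2, 3, 5, 10} ✓

{1, 2, 3, 5, 10}


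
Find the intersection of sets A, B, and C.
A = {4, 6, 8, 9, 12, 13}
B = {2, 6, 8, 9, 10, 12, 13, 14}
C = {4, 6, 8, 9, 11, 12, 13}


Set A = {4, 6, 8, 9, 12, 13}
Set B = {2, 6, 8, 9, 10, 12, 13, 14}
Set C = {4, 6, 8, 9, 11, 12, 13}
First, A ∩ B = {6, 8, 9, 12, 13}
Then, (A ∩ B) ∩ C = {6, 8, 9, 12, 13}

{6, 8, 9, 12, 13}


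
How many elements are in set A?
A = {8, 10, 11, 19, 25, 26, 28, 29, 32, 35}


Set A = {8, 10, 11, 19, 25, 26, 28, 29, 32, 35}
Listing elements: 8, 10, 11, 19, 25, 26, 28, 29, 32, 35
Counting: 10 elements
|A| = 10

10


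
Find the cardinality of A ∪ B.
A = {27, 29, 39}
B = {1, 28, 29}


Set A = {27, 29, 39}, |A| = 3
Set B = {1, 28, 29}, |B| = 3
A ∩ B = {29}, |A ∩ B| = 1
|A ∪ B| = |A| + |B| - |A ∩ B| = 3 + 3 - 1 = 5

5


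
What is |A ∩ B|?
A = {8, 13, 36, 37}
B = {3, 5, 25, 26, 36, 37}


Set A = {8, 13, 36, 37}
Set B = {3, 5, 25, 26, 36, 37}
A ∩ B = {36, 37}
|A ∩ B| = 2

2


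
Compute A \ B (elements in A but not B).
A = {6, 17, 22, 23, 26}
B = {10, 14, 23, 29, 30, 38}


Set A = {6, 17, 22, 23, 26}
Set B = {10, 14, 23, 29, 30, 38}
A \ B includes elements in A that are not in B.
Check each element of A:
6 (not in B, keep), 17 (not in B, keep), 22 (not in B, keep), 23 (in B, remove), 26 (not in B, keep)
A \ B = {6, 17, 22, 26}

{6, 17, 22, 26}


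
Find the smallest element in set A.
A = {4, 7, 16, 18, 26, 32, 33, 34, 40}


Set A = {4, 7, 16, 18, 26, 32, 33, 34, 40}
Elements in ascending order: 4, 7, 16, 18, 26, 32, 33, 34, 40
The smallest element is 4.

4


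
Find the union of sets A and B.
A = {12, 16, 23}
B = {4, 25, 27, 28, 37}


Set A = {12, 16, 23}
Set B = {4, 25, 27, 28, 37}
A ∪ B includes all elements in either set.
Elements from A: {12, 16, 23}
Elements from B not already included: {4, 25, 27, 28, 37}
A ∪ B = {4, 12, 16, 23, 25, 27, 28, 37}

{4, 12, 16, 23, 25, 27, 28, 37}


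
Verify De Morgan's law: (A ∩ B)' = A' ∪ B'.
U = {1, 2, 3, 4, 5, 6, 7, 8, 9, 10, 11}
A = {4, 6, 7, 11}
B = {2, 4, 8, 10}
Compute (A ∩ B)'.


U = {1, 2, 3, 4, 5, 6, 7, 8, 9, 10, 11}
A = {4, 6, 7, 11}, B = {2, 4, 8, 10}
A ∩ B = {4}
(A ∩ B)' = U \ (A ∩ B) = {1, 2, 3, 5, 6, 7, 8, 9, 10, 11}
Verification via A' ∪ B': A' = {1, 2, 3, 5, 8, 9, 10}, B' = {1, 3, 5, 6, 7, 9, 11}
A' ∪ B' = {1, 2, 3, 5, 6, 7, 8, 9, 10, 11} ✓

{1, 2, 3, 5, 6, 7, 8, 9, 10, 11}


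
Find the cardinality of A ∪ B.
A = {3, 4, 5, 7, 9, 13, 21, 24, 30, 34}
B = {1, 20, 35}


Set A = {3, 4, 5, 7, 9, 13, 21, 24, 30, 34}, |A| = 10
Set B = {1, 20, 35}, |B| = 3
A ∩ B = {}, |A ∩ B| = 0
|A ∪ B| = |A| + |B| - |A ∩ B| = 10 + 3 - 0 = 13

13


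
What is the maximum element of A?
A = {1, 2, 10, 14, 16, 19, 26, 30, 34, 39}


Set A = {1, 2, 10, 14, 16, 19, 26, 30, 34, 39}
Elements in ascending order: 1, 2, 10, 14, 16, 19, 26, 30, 34, 39
The largest element is 39.

39


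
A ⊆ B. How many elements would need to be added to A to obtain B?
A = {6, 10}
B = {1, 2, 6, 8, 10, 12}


Set A = {6, 10}, |A| = 2
Set B = {1, 2, 6, 8, 10, 12}, |B| = 6
Since A ⊆ B: B \ A = {1, 2, 8, 12}
|B| - |A| = 6 - 2 = 4

4


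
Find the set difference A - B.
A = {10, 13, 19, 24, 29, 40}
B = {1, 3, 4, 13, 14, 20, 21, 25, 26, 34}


Set A = {10, 13, 19, 24, 29, 40}
Set B = {1, 3, 4, 13, 14, 20, 21, 25, 26, 34}
A \ B includes elements in A that are not in B.
Check each element of A:
10 (not in B, keep), 13 (in B, remove), 19 (not in B, keep), 24 (not in B, keep), 29 (not in B, keep), 40 (not in B, keep)
A \ B = {10, 19, 24, 29, 40}

{10, 19, 24, 29, 40}


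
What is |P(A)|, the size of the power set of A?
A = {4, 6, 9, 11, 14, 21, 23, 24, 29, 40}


Set A = {4, 6, 9, 11, 14, 21, 23, 24, 29, 40}
|A| = 10
The power set P(A) contains all subsets of A.
|P(A)| = 2^|A| = 2^10 = 1024

1024


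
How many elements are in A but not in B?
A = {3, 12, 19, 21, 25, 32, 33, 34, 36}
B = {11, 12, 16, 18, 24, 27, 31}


Set A = {3, 12, 19, 21, 25, 32, 33, 34, 36}
Set B = {11, 12, 16, 18, 24, 27, 31}
A \ B = {3, 19, 21, 25, 32, 33, 34, 36}
|A \ B| = 8

8


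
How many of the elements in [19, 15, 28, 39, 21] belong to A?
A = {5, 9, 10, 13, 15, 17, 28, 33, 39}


Set A = {5, 9, 10, 13, 15, 17, 28, 33, 39}
Candidates: [19, 15, 28, 39, 21]
Check each candidate:
19 ∉ A, 15 ∈ A, 28 ∈ A, 39 ∈ A, 21 ∉ A
Count of candidates in A: 3

3


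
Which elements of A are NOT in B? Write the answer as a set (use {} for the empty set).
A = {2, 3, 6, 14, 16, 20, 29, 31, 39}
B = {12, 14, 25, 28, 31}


Set A = {2, 3, 6, 14, 16, 20, 29, 31, 39}
Set B = {12, 14, 25, 28, 31}
Check each element of A against B:
2 ∉ B (include), 3 ∉ B (include), 6 ∉ B (include), 14 ∈ B, 16 ∉ B (include), 20 ∉ B (include), 29 ∉ B (include), 31 ∈ B, 39 ∉ B (include)
Elements of A not in B: {2, 3, 6, 16, 20, 29, 39}

{2, 3, 6, 16, 20, 29, 39}


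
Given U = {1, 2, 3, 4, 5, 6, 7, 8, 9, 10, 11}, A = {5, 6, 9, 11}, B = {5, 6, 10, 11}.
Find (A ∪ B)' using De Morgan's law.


U = {1, 2, 3, 4, 5, 6, 7, 8, 9, 10, 11}
A = {5, 6, 9, 11}, B = {5, 6, 10, 11}
A ∪ B = {5, 6, 9, 10, 11}
(A ∪ B)' = U \ (A ∪ B) = {1, 2, 3, 4, 7, 8}
Verification via A' ∩ B': A' = {1, 2, 3, 4, 7, 8, 10}, B' = {1, 2, 3, 4, 7, 8, 9}
A' ∩ B' = {1, 2, 3, 4, 7, 8} ✓

{1, 2, 3, 4, 7, 8}


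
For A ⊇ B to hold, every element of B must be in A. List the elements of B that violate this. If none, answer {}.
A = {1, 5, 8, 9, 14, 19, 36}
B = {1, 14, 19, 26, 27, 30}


Set A = {1, 5, 8, 9, 14, 19, 36}
Set B = {1, 14, 19, 26, 27, 30}
Check each element of B against A:
1 ∈ A, 14 ∈ A, 19 ∈ A, 26 ∉ A (include), 27 ∉ A (include), 30 ∉ A (include)
Elements of B not in A: {26, 27, 30}

{26, 27, 30}


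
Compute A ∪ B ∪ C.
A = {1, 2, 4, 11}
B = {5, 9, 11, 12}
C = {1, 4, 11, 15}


Set A = {1, 2, 4, 11}
Set B = {5, 9, 11, 12}
Set C = {1, 4, 11, 15}
First, A ∪ B = {1, 2, 4, 5, 9, 11, 12}
Then, (A ∪ B) ∪ C = {1, 2, 4, 5, 9, 11, 12, 15}

{1, 2, 4, 5, 9, 11, 12, 15}


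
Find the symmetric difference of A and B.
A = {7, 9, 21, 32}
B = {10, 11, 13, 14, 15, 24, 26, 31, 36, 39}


Set A = {7, 9, 21, 32}
Set B = {10, 11, 13, 14, 15, 24, 26, 31, 36, 39}
A △ B = (A \ B) ∪ (B \ A)
Elements in A but not B: {7, 9, 21, 32}
Elements in B but not A: {10, 11, 13, 14, 15, 24, 26, 31, 36, 39}
A △ B = {7, 9, 10, 11, 13, 14, 15, 21, 24, 26, 31, 32, 36, 39}

{7, 9, 10, 11, 13, 14, 15, 21, 24, 26, 31, 32, 36, 39}


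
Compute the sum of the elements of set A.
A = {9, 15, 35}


Set A = {9, 15, 35}
Sum = 9 + 15 + 35 = 59

59


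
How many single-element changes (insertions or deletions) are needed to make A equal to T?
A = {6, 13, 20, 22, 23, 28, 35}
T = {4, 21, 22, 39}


Set A = {6, 13, 20, 22, 23, 28, 35}
Set T = {4, 21, 22, 39}
Elements to remove from A (in A, not in T): {6, 13, 20, 23, 28, 35} → 6 removals
Elements to add to A (in T, not in A): {4, 21, 39} → 3 additions
Total edits = 6 + 3 = 9

9


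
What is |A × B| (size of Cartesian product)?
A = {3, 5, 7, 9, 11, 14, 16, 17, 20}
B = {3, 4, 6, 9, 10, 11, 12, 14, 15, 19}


Set A = {3, 5, 7, 9, 11, 14, 16, 17, 20} has 9 elements.
Set B = {3, 4, 6, 9, 10, 11, 12, 14, 15, 19} has 10 elements.
|A × B| = |A| × |B| = 9 × 10 = 90

90


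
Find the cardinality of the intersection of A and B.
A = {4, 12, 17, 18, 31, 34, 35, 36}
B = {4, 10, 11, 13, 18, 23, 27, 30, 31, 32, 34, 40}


Set A = {4, 12, 17, 18, 31, 34, 35, 36}
Set B = {4, 10, 11, 13, 18, 23, 27, 30, 31, 32, 34, 40}
A ∩ B = {4, 18, 31, 34}
|A ∩ B| = 4

4


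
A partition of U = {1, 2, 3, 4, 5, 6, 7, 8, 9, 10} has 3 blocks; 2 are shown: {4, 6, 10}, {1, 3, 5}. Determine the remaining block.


U = {1, 2, 3, 4, 5, 6, 7, 8, 9, 10}
Shown blocks: {4, 6, 10}, {1, 3, 5}
A partition's blocks are pairwise disjoint and cover U, so the missing block = U \ (union of shown blocks).
Union of shown blocks: {1, 3, 4, 5, 6, 10}
Missing block = U \ (union) = {2, 7, 8, 9}

{2, 7, 8, 9}


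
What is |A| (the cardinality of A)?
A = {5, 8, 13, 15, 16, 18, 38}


Set A = {5, 8, 13, 15, 16, 18, 38}
Listing elements: 5, 8, 13, 15, 16, 18, 38
Counting: 7 elements
|A| = 7

7


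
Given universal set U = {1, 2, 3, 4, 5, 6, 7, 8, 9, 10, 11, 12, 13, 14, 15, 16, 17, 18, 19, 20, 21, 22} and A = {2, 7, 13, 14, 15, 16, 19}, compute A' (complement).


Universal set U = {1, 2, 3, 4, 5, 6, 7, 8, 9, 10, 11, 12, 13, 14, 15, 16, 17, 18, 19, 20, 21, 22}
Set A = {2, 7, 13, 14, 15, 16, 19}
A' = U \ A = elements in U but not in A
Checking each element of U:
1 (not in A, include), 2 (in A, exclude), 3 (not in A, include), 4 (not in A, include), 5 (not in A, include), 6 (not in A, include), 7 (in A, exclude), 8 (not in A, include), 9 (not in A, include), 10 (not in A, include), 11 (not in A, include), 12 (not in A, include), 13 (in A, exclude), 14 (in A, exclude), 15 (in A, exclude), 16 (in A, exclude), 17 (not in A, include), 18 (not in A, include), 19 (in A, exclude), 20 (not in A, include), 21 (not in A, include), 22 (not in A, include)
A' = {1, 3, 4, 5, 6, 8, 9, 10, 11, 12, 17, 18, 20, 21, 22}

{1, 3, 4, 5, 6, 8, 9, 10, 11, 12, 17, 18, 20, 21, 22}


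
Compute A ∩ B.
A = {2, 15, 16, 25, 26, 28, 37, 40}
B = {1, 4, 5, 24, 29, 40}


Set A = {2, 15, 16, 25, 26, 28, 37, 40}
Set B = {1, 4, 5, 24, 29, 40}
A ∩ B includes only elements in both sets.
Check each element of A against B:
2 ✗, 15 ✗, 16 ✗, 25 ✗, 26 ✗, 28 ✗, 37 ✗, 40 ✓
A ∩ B = {40}

{40}


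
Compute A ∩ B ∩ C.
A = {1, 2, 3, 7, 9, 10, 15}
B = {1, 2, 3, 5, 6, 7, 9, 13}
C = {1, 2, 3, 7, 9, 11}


Set A = {1, 2, 3, 7, 9, 10, 15}
Set B = {1, 2, 3, 5, 6, 7, 9, 13}
Set C = {1, 2, 3, 7, 9, 11}
First, A ∩ B = {1, 2, 3, 7, 9}
Then, (A ∩ B) ∩ C = {1, 2, 3, 7, 9}

{1, 2, 3, 7, 9}


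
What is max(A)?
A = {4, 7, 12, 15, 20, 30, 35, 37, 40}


Set A = {4, 7, 12, 15, 20, 30, 35, 37, 40}
Elements in ascending order: 4, 7, 12, 15, 20, 30, 35, 37, 40
The largest element is 40.

40


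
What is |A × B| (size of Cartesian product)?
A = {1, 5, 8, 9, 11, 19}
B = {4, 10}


Set A = {1, 5, 8, 9, 11, 19} has 6 elements.
Set B = {4, 10} has 2 elements.
|A × B| = |A| × |B| = 6 × 2 = 12

12


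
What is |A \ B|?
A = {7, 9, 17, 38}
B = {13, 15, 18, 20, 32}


Set A = {7, 9, 17, 38}
Set B = {13, 15, 18, 20, 32}
A \ B = {7, 9, 17, 38}
|A \ B| = 4

4


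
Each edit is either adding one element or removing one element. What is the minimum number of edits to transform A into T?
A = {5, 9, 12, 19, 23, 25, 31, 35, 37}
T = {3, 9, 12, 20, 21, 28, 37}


Set A = {5, 9, 12, 19, 23, 25, 31, 35, 37}
Set T = {3, 9, 12, 20, 21, 28, 37}
Elements to remove from A (in A, not in T): {5, 19, 23, 25, 31, 35} → 6 removals
Elements to add to A (in T, not in A): {3, 20, 21, 28} → 4 additions
Total edits = 6 + 4 = 10

10


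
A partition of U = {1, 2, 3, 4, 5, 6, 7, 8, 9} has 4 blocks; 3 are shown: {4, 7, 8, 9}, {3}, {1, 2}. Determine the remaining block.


U = {1, 2, 3, 4, 5, 6, 7, 8, 9}
Shown blocks: {4, 7, 8, 9}, {3}, {1, 2}
A partition's blocks are pairwise disjoint and cover U, so the missing block = U \ (union of shown blocks).
Union of shown blocks: {1, 2, 3, 4, 7, 8, 9}
Missing block = U \ (union) = {5, 6}

{5, 6}


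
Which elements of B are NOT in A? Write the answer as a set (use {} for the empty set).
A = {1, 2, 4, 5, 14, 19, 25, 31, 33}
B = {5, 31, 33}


Set A = {1, 2, 4, 5, 14, 19, 25, 31, 33}
Set B = {5, 31, 33}
Check each element of B against A:
5 ∈ A, 31 ∈ A, 33 ∈ A
Elements of B not in A: {}

{}


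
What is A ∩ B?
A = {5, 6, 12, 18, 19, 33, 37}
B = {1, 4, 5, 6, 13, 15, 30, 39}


Set A = {5, 6, 12, 18, 19, 33, 37}
Set B = {1, 4, 5, 6, 13, 15, 30, 39}
A ∩ B includes only elements in both sets.
Check each element of A against B:
5 ✓, 6 ✓, 12 ✗, 18 ✗, 19 ✗, 33 ✗, 37 ✗
A ∩ B = {5, 6}

{5, 6}


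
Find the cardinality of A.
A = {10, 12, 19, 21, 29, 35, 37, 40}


Set A = {10, 12, 19, 21, 29, 35, 37, 40}
Listing elements: 10, 12, 19, 21, 29, 35, 37, 40
Counting: 8 elements
|A| = 8

8


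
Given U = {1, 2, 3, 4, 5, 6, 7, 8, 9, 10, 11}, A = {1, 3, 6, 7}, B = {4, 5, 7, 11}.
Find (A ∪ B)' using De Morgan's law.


U = {1, 2, 3, 4, 5, 6, 7, 8, 9, 10, 11}
A = {1, 3, 6, 7}, B = {4, 5, 7, 11}
A ∪ B = {1, 3, 4, 5, 6, 7, 11}
(A ∪ B)' = U \ (A ∪ B) = {2, 8, 9, 10}
Verification via A' ∩ B': A' = {2, 4, 5, 8, 9, 10, 11}, B' = {1, 2, 3, 6, 8, 9, 10}
A' ∩ B' = {2, 8, 9, 10} ✓

{2, 8, 9, 10}


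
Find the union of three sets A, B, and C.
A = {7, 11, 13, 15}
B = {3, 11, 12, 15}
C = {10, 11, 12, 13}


Set A = {7, 11, 13, 15}
Set B = {3, 11, 12, 15}
Set C = {10, 11, 12, 13}
First, A ∪ B = {3, 7, 11, 12, 13, 15}
Then, (A ∪ B) ∪ C = {3, 7, 10, 11, 12, 13, 15}

{3, 7, 10, 11, 12, 13, 15}


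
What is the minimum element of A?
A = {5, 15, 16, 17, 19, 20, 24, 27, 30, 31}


Set A = {5, 15, 16, 17, 19, 20, 24, 27, 30, 31}
Elements in ascending order: 5, 15, 16, 17, 19, 20, 24, 27, 30, 31
The smallest element is 5.

5


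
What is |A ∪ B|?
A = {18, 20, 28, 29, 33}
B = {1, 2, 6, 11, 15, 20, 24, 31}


Set A = {18, 20, 28, 29, 33}, |A| = 5
Set B = {1, 2, 6, 11, 15, 20, 24, 31}, |B| = 8
A ∩ B = {20}, |A ∩ B| = 1
|A ∪ B| = |A| + |B| - |A ∩ B| = 5 + 8 - 1 = 12

12


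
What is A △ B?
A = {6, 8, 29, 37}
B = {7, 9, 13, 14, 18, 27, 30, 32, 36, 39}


Set A = {6, 8, 29, 37}
Set B = {7, 9, 13, 14, 18, 27, 30, 32, 36, 39}
A △ B = (A \ B) ∪ (B \ A)
Elements in A but not B: {6, 8, 29, 37}
Elements in B but not A: {7, 9, 13, 14, 18, 27, 30, 32, 36, 39}
A △ B = {6, 7, 8, 9, 13, 14, 18, 27, 29, 30, 32, 36, 37, 39}

{6, 7, 8, 9, 13, 14, 18, 27, 29, 30, 32, 36, 37, 39}


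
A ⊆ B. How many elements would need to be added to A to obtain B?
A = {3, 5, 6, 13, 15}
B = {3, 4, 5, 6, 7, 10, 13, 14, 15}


Set A = {3, 5, 6, 13, 15}, |A| = 5
Set B = {3, 4, 5, 6, 7, 10, 13, 14, 15}, |B| = 9
Since A ⊆ B: B \ A = {4, 7, 10, 14}
|B| - |A| = 9 - 5 = 4

4


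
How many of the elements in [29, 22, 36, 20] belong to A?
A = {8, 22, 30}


Set A = {8, 22, 30}
Candidates: [29, 22, 36, 20]
Check each candidate:
29 ∉ A, 22 ∈ A, 36 ∉ A, 20 ∉ A
Count of candidates in A: 1

1


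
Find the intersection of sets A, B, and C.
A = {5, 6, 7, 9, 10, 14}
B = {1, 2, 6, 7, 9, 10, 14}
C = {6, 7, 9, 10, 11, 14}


Set A = {5, 6, 7, 9, 10, 14}
Set B = {1, 2, 6, 7, 9, 10, 14}
Set C = {6, 7, 9, 10, 11, 14}
First, A ∩ B = {6, 7, 9, 10, 14}
Then, (A ∩ B) ∩ C = {6, 7, 9, 10, 14}

{6, 7, 9, 10, 14}


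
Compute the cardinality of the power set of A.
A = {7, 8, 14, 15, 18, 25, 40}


Set A = {7, 8, 14, 15, 18, 25, 40}
|A| = 7
The power set P(A) contains all subsets of A.
|P(A)| = 2^|A| = 2^7 = 128

128


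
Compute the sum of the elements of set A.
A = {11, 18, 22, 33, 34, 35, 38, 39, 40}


Set A = {11, 18, 22, 33, 34, 35, 38, 39, 40}
Sum = 11 + 18 + 22 + 33 + 34 + 35 + 38 + 39 + 40 = 270

270


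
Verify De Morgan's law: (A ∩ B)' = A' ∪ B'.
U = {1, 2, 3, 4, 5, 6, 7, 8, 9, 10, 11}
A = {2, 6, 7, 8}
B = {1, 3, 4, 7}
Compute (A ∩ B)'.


U = {1, 2, 3, 4, 5, 6, 7, 8, 9, 10, 11}
A = {2, 6, 7, 8}, B = {1, 3, 4, 7}
A ∩ B = {7}
(A ∩ B)' = U \ (A ∩ B) = {1, 2, 3, 4, 5, 6, 8, 9, 10, 11}
Verification via A' ∪ B': A' = {1, 3, 4, 5, 9, 10, 11}, B' = {2, 5, 6, 8, 9, 10, 11}
A' ∪ B' = {1, 2, 3, 4, 5, 6, 8, 9, 10, 11} ✓

{1, 2, 3, 4, 5, 6, 8, 9, 10, 11}


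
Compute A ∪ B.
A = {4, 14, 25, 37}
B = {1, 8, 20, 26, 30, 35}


Set A = {4, 14, 25, 37}
Set B = {1, 8, 20, 26, 30, 35}
A ∪ B includes all elements in either set.
Elements from A: {4, 14, 25, 37}
Elements from B not already included: {1, 8, 20, 26, 30, 35}
A ∪ B = {1, 4, 8, 14, 20, 25, 26, 30, 35, 37}

{1, 4, 8, 14, 20, 25, 26, 30, 35, 37}


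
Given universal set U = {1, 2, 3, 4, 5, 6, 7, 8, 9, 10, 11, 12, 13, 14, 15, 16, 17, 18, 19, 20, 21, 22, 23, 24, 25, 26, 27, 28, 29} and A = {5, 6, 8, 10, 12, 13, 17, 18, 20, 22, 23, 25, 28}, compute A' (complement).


Universal set U = {1, 2, 3, 4, 5, 6, 7, 8, 9, 10, 11, 12, 13, 14, 15, 16, 17, 18, 19, 20, 21, 22, 23, 24, 25, 26, 27, 28, 29}
Set A = {5, 6, 8, 10, 12, 13, 17, 18, 20, 22, 23, 25, 28}
A' = U \ A = elements in U but not in A
Checking each element of U:
1 (not in A, include), 2 (not in A, include), 3 (not in A, include), 4 (not in A, include), 5 (in A, exclude), 6 (in A, exclude), 7 (not in A, include), 8 (in A, exclude), 9 (not in A, include), 10 (in A, exclude), 11 (not in A, include), 12 (in A, exclude), 13 (in A, exclude), 14 (not in A, include), 15 (not in A, include), 16 (not in A, include), 17 (in A, exclude), 18 (in A, exclude), 19 (not in A, include), 20 (in A, exclude), 21 (not in A, include), 22 (in A, exclude), 23 (in A, exclude), 24 (not in A, include), 25 (in A, exclude), 26 (not in A, include), 27 (not in A, include), 28 (in A, exclude), 29 (not in A, include)
A' = {1, 2, 3, 4, 7, 9, 11, 14, 15, 16, 19, 21, 24, 26, 27, 29}

{1, 2, 3, 4, 7, 9, 11, 14, 15, 16, 19, 21, 24, 26, 27, 29}


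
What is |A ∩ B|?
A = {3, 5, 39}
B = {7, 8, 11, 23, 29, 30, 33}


Set A = {3, 5, 39}
Set B = {7, 8, 11, 23, 29, 30, 33}
A ∩ B = {}
|A ∩ B| = 0

0


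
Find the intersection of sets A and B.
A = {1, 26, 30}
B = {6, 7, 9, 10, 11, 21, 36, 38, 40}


Set A = {1, 26, 30}
Set B = {6, 7, 9, 10, 11, 21, 36, 38, 40}
A ∩ B includes only elements in both sets.
Check each element of A against B:
1 ✗, 26 ✗, 30 ✗
A ∩ B = {}

{}


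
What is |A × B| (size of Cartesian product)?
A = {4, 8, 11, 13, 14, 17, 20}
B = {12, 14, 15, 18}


Set A = {4, 8, 11, 13, 14, 17, 20} has 7 elements.
Set B = {12, 14, 15, 18} has 4 elements.
|A × B| = |A| × |B| = 7 × 4 = 28

28


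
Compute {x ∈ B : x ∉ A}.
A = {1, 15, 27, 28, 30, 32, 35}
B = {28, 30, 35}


Set A = {1, 15, 27, 28, 30, 32, 35}
Set B = {28, 30, 35}
Check each element of B against A:
28 ∈ A, 30 ∈ A, 35 ∈ A
Elements of B not in A: {}

{}


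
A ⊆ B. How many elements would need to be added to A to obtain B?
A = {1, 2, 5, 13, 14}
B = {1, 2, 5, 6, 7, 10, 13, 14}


Set A = {1, 2, 5, 13, 14}, |A| = 5
Set B = {1, 2, 5, 6, 7, 10, 13, 14}, |B| = 8
Since A ⊆ B: B \ A = {6, 7, 10}
|B| - |A| = 8 - 5 = 3

3


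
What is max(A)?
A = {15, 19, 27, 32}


Set A = {15, 19, 27, 32}
Elements in ascending order: 15, 19, 27, 32
The largest element is 32.

32


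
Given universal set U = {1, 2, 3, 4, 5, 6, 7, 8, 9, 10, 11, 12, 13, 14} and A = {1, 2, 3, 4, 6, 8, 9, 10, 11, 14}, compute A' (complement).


Universal set U = {1, 2, 3, 4, 5, 6, 7, 8, 9, 10, 11, 12, 13, 14}
Set A = {1, 2, 3, 4, 6, 8, 9, 10, 11, 14}
A' = U \ A = elements in U but not in A
Checking each element of U:
1 (in A, exclude), 2 (in A, exclude), 3 (in A, exclude), 4 (in A, exclude), 5 (not in A, include), 6 (in A, exclude), 7 (not in A, include), 8 (in A, exclude), 9 (in A, exclude), 10 (in A, exclude), 11 (in A, exclude), 12 (not in A, include), 13 (not in A, include), 14 (in A, exclude)
A' = {5, 7, 12, 13}

{5, 7, 12, 13}


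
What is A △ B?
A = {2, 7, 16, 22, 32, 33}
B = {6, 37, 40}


Set A = {2, 7, 16, 22, 32, 33}
Set B = {6, 37, 40}
A △ B = (A \ B) ∪ (B \ A)
Elements in A but not B: {2, 7, 16, 22, 32, 33}
Elements in B but not A: {6, 37, 40}
A △ B = {2, 6, 7, 16, 22, 32, 33, 37, 40}

{2, 6, 7, 16, 22, 32, 33, 37, 40}


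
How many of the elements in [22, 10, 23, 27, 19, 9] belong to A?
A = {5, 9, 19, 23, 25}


Set A = {5, 9, 19, 23, 25}
Candidates: [22, 10, 23, 27, 19, 9]
Check each candidate:
22 ∉ A, 10 ∉ A, 23 ∈ A, 27 ∉ A, 19 ∈ A, 9 ∈ A
Count of candidates in A: 3

3


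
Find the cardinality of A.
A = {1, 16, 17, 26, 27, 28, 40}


Set A = {1, 16, 17, 26, 27, 28, 40}
Listing elements: 1, 16, 17, 26, 27, 28, 40
Counting: 7 elements
|A| = 7

7


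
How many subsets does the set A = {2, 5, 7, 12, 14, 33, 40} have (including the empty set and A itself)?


Set A = {2, 5, 7, 12, 14, 33, 40}
|A| = 7
The power set P(A) contains all subsets of A.
|P(A)| = 2^|A| = 2^7 = 128

128


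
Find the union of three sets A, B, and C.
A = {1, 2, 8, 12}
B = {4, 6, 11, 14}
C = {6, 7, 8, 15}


Set A = {1, 2, 8, 12}
Set B = {4, 6, 11, 14}
Set C = {6, 7, 8, 15}
First, A ∪ B = {1, 2, 4, 6, 8, 11, 12, 14}
Then, (A ∪ B) ∪ C = {1, 2, 4, 6, 7, 8, 11, 12, 14, 15}

{1, 2, 4, 6, 7, 8, 11, 12, 14, 15}


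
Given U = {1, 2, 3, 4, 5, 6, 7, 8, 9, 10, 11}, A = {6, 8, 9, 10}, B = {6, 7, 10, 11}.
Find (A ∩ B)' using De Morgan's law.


U = {1, 2, 3, 4, 5, 6, 7, 8, 9, 10, 11}
A = {6, 8, 9, 10}, B = {6, 7, 10, 11}
A ∩ B = {6, 10}
(A ∩ B)' = U \ (A ∩ B) = {1, 2, 3, 4, 5, 7, 8, 9, 11}
Verification via A' ∪ B': A' = {1, 2, 3, 4, 5, 7, 11}, B' = {1, 2, 3, 4, 5, 8, 9}
A' ∪ B' = {1, 2, 3, 4, 5, 7, 8, 9, 11} ✓

{1, 2, 3, 4, 5, 7, 8, 9, 11}


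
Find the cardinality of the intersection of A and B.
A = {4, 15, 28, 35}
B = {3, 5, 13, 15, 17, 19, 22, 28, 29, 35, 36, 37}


Set A = {4, 15, 28, 35}
Set B = {3, 5, 13, 15, 17, 19, 22, 28, 29, 35, 36, 37}
A ∩ B = {15, 28, 35}
|A ∩ B| = 3

3


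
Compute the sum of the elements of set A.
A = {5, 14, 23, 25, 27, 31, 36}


Set A = {5, 14, 23, 25, 27, 31, 36}
Sum = 5 + 14 + 23 + 25 + 27 + 31 + 36 = 161

161


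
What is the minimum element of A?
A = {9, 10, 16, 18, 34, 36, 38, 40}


Set A = {9, 10, 16, 18, 34, 36, 38, 40}
Elements in ascending order: 9, 10, 16, 18, 34, 36, 38, 40
The smallest element is 9.

9


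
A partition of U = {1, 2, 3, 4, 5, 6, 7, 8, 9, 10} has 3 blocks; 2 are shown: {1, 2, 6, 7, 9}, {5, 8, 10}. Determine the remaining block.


U = {1, 2, 3, 4, 5, 6, 7, 8, 9, 10}
Shown blocks: {1, 2, 6, 7, 9}, {5, 8, 10}
A partition's blocks are pairwise disjoint and cover U, so the missing block = U \ (union of shown blocks).
Union of shown blocks: {1, 2, 5, 6, 7, 8, 9, 10}
Missing block = U \ (union) = {3, 4}

{3, 4}


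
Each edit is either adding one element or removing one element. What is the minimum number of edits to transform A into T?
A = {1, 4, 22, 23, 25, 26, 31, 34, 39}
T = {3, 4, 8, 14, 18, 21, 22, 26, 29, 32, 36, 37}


Set A = {1, 4, 22, 23, 25, 26, 31, 34, 39}
Set T = {3, 4, 8, 14, 18, 21, 22, 26, 29, 32, 36, 37}
Elements to remove from A (in A, not in T): {1, 23, 25, 31, 34, 39} → 6 removals
Elements to add to A (in T, not in A): {3, 8, 14, 18, 21, 29, 32, 36, 37} → 9 additions
Total edits = 6 + 9 = 15

15


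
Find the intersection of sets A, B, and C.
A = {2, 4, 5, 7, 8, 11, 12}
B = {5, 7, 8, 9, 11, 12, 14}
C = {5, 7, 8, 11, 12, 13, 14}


Set A = {2, 4, 5, 7, 8, 11, 12}
Set B = {5, 7, 8, 9, 11, 12, 14}
Set C = {5, 7, 8, 11, 12, 13, 14}
First, A ∩ B = {5, 7, 8, 11, 12}
Then, (A ∩ B) ∩ C = {5, 7, 8, 11, 12}

{5, 7, 8, 11, 12}


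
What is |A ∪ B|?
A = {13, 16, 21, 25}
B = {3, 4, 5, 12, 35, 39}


Set A = {13, 16, 21, 25}, |A| = 4
Set B = {3, 4, 5, 12, 35, 39}, |B| = 6
A ∩ B = {}, |A ∩ B| = 0
|A ∪ B| = |A| + |B| - |A ∩ B| = 4 + 6 - 0 = 10

10


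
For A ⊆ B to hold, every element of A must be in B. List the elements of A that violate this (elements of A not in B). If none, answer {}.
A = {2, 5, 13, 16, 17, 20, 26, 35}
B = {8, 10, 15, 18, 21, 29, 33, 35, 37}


Set A = {2, 5, 13, 16, 17, 20, 26, 35}
Set B = {8, 10, 15, 18, 21, 29, 33, 35, 37}
Check each element of A against B:
2 ∉ B (include), 5 ∉ B (include), 13 ∉ B (include), 16 ∉ B (include), 17 ∉ B (include), 20 ∉ B (include), 26 ∉ B (include), 35 ∈ B
Elements of A not in B: {2, 5, 13, 16, 17, 20, 26}

{2, 5, 13, 16, 17, 20, 26}


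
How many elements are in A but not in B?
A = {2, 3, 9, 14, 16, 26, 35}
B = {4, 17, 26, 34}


Set A = {2, 3, 9, 14, 16, 26, 35}
Set B = {4, 17, 26, 34}
A \ B = {2, 3, 9, 14, 16, 35}
|A \ B| = 6

6


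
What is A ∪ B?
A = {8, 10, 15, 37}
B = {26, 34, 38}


Set A = {8, 10, 15, 37}
Set B = {26, 34, 38}
A ∪ B includes all elements in either set.
Elements from A: {8, 10, 15, 37}
Elements from B not already included: {26, 34, 38}
A ∪ B = {8, 10, 15, 26, 34, 37, 38}

{8, 10, 15, 26, 34, 37, 38}


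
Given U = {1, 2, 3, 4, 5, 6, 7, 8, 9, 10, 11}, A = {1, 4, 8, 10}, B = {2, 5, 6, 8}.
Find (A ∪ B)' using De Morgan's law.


U = {1, 2, 3, 4, 5, 6, 7, 8, 9, 10, 11}
A = {1, 4, 8, 10}, B = {2, 5, 6, 8}
A ∪ B = {1, 2, 4, 5, 6, 8, 10}
(A ∪ B)' = U \ (A ∪ B) = {3, 7, 9, 11}
Verification via A' ∩ B': A' = {2, 3, 5, 6, 7, 9, 11}, B' = {1, 3, 4, 7, 9, 10, 11}
A' ∩ B' = {3, 7, 9, 11} ✓

{3, 7, 9, 11}


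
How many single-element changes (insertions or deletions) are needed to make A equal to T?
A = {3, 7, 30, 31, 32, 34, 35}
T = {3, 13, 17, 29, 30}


Set A = {3, 7, 30, 31, 32, 34, 35}
Set T = {3, 13, 17, 29, 30}
Elements to remove from A (in A, not in T): {7, 31, 32, 34, 35} → 5 removals
Elements to add to A (in T, not in A): {13, 17, 29} → 3 additions
Total edits = 5 + 3 = 8

8


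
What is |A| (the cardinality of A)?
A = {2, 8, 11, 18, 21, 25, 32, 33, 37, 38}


Set A = {2, 8, 11, 18, 21, 25, 32, 33, 37, 38}
Listing elements: 2, 8, 11, 18, 21, 25, 32, 33, 37, 38
Counting: 10 elements
|A| = 10

10


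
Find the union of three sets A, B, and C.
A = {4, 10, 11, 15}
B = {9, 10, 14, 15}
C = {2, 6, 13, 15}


Set A = {4, 10, 11, 15}
Set B = {9, 10, 14, 15}
Set C = {2, 6, 13, 15}
First, A ∪ B = {4, 9, 10, 11, 14, 15}
Then, (A ∪ B) ∪ C = {2, 4, 6, 9, 10, 11, 13, 14, 15}

{2, 4, 6, 9, 10, 11, 13, 14, 15}


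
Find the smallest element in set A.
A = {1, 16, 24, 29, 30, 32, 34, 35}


Set A = {1, 16, 24, 29, 30, 32, 34, 35}
Elements in ascending order: 1, 16, 24, 29, 30, 32, 34, 35
The smallest element is 1.

1


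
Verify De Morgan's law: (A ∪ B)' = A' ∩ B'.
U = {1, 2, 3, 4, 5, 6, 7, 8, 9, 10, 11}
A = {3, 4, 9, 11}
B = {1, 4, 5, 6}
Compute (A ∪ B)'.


U = {1, 2, 3, 4, 5, 6, 7, 8, 9, 10, 11}
A = {3, 4, 9, 11}, B = {1, 4, 5, 6}
A ∪ B = {1, 3, 4, 5, 6, 9, 11}
(A ∪ B)' = U \ (A ∪ B) = {2, 7, 8, 10}
Verification via A' ∩ B': A' = {1, 2, 5, 6, 7, 8, 10}, B' = {2, 3, 7, 8, 9, 10, 11}
A' ∩ B' = {2, 7, 8, 10} ✓

{2, 7, 8, 10}


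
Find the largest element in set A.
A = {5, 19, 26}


Set A = {5, 19, 26}
Elements in ascending order: 5, 19, 26
The largest element is 26.

26


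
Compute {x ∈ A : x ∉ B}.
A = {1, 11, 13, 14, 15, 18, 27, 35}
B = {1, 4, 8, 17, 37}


Set A = {1, 11, 13, 14, 15, 18, 27, 35}
Set B = {1, 4, 8, 17, 37}
Check each element of A against B:
1 ∈ B, 11 ∉ B (include), 13 ∉ B (include), 14 ∉ B (include), 15 ∉ B (include), 18 ∉ B (include), 27 ∉ B (include), 35 ∉ B (include)
Elements of A not in B: {11, 13, 14, 15, 18, 27, 35}

{11, 13, 14, 15, 18, 27, 35}


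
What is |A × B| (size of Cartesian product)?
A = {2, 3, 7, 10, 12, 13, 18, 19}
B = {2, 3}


Set A = {2, 3, 7, 10, 12, 13, 18, 19} has 8 elements.
Set B = {2, 3} has 2 elements.
|A × B| = |A| × |B| = 8 × 2 = 16

16


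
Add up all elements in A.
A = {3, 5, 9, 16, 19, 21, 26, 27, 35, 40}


Set A = {3, 5, 9, 16, 19, 21, 26, 27, 35, 40}
Sum = 3 + 5 + 9 + 16 + 19 + 21 + 26 + 27 + 35 + 40 = 201

201


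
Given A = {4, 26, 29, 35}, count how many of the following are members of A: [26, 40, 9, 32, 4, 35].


Set A = {4, 26, 29, 35}
Candidates: [26, 40, 9, 32, 4, 35]
Check each candidate:
26 ∈ A, 40 ∉ A, 9 ∉ A, 32 ∉ A, 4 ∈ A, 35 ∈ A
Count of candidates in A: 3

3


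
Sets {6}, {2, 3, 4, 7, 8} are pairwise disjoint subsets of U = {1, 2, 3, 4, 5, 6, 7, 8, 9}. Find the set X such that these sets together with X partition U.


U = {1, 2, 3, 4, 5, 6, 7, 8, 9}
Shown blocks: {6}, {2, 3, 4, 7, 8}
A partition's blocks are pairwise disjoint and cover U, so the missing block = U \ (union of shown blocks).
Union of shown blocks: {2, 3, 4, 6, 7, 8}
Missing block = U \ (union) = {1, 5, 9}

{1, 5, 9}


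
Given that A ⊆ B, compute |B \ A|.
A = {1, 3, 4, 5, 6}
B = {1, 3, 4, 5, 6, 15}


Set A = {1, 3, 4, 5, 6}, |A| = 5
Set B = {1, 3, 4, 5, 6, 15}, |B| = 6
Since A ⊆ B: B \ A = {15}
|B| - |A| = 6 - 5 = 1

1


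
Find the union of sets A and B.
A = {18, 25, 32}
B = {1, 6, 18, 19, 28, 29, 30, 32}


Set A = {18, 25, 32}
Set B = {1, 6, 18, 19, 28, 29, 30, 32}
A ∪ B includes all elements in either set.
Elements from A: {18, 25, 32}
Elements from B not already included: {1, 6, 19, 28, 29, 30}
A ∪ B = {1, 6, 18, 19, 25, 28, 29, 30, 32}

{1, 6, 18, 19, 25, 28, 29, 30, 32}


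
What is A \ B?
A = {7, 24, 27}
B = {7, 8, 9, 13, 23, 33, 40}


Set A = {7, 24, 27}
Set B = {7, 8, 9, 13, 23, 33, 40}
A \ B includes elements in A that are not in B.
Check each element of A:
7 (in B, remove), 24 (not in B, keep), 27 (not in B, keep)
A \ B = {24, 27}

{24, 27}


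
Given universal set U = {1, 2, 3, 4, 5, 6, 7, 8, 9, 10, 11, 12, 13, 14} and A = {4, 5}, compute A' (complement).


Universal set U = {1, 2, 3, 4, 5, 6, 7, 8, 9, 10, 11, 12, 13, 14}
Set A = {4, 5}
A' = U \ A = elements in U but not in A
Checking each element of U:
1 (not in A, include), 2 (not in A, include), 3 (not in A, include), 4 (in A, exclude), 5 (in A, exclude), 6 (not in A, include), 7 (not in A, include), 8 (not in A, include), 9 (not in A, include), 10 (not in A, include), 11 (not in A, include), 12 (not in A, include), 13 (not in A, include), 14 (not in A, include)
A' = {1, 2, 3, 6, 7, 8, 9, 10, 11, 12, 13, 14}

{1, 2, 3, 6, 7, 8, 9, 10, 11, 12, 13, 14}


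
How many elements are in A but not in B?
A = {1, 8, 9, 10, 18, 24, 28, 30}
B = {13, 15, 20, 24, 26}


Set A = {1, 8, 9, 10, 18, 24, 28, 30}
Set B = {13, 15, 20, 24, 26}
A \ B = {1, 8, 9, 10, 18, 28, 30}
|A \ B| = 7

7


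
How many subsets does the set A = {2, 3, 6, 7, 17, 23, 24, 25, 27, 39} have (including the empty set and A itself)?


Set A = {2, 3, 6, 7, 17, 23, 24, 25, 27, 39}
|A| = 10
The power set P(A) contains all subsets of A.
|P(A)| = 2^|A| = 2^10 = 1024

1024


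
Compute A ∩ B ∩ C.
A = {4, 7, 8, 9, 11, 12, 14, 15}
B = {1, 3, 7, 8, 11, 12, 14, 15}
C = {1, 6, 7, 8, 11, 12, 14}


Set A = {4, 7, 8, 9, 11, 12, 14, 15}
Set B = {1, 3, 7, 8, 11, 12, 14, 15}
Set C = {1, 6, 7, 8, 11, 12, 14}
First, A ∩ B = {7, 8, 11, 12, 14, 15}
Then, (A ∩ B) ∩ C = {7, 8, 11, 12, 14}

{7, 8, 11, 12, 14}


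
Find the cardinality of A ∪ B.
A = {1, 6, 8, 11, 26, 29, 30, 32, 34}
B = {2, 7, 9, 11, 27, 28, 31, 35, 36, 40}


Set A = {1, 6, 8, 11, 26, 29, 30, 32, 34}, |A| = 9
Set B = {2, 7, 9, 11, 27, 28, 31, 35, 36, 40}, |B| = 10
A ∩ B = {11}, |A ∩ B| = 1
|A ∪ B| = |A| + |B| - |A ∩ B| = 9 + 10 - 1 = 18

18


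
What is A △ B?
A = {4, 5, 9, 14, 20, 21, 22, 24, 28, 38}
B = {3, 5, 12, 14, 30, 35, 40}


Set A = {4, 5, 9, 14, 20, 21, 22, 24, 28, 38}
Set B = {3, 5, 12, 14, 30, 35, 40}
A △ B = (A \ B) ∪ (B \ A)
Elements in A but not B: {4, 9, 20, 21, 22, 24, 28, 38}
Elements in B but not A: {3, 12, 30, 35, 40}
A △ B = {3, 4, 9, 12, 20, 21, 22, 24, 28, 30, 35, 38, 40}

{3, 4, 9, 12, 20, 21, 22, 24, 28, 30, 35, 38, 40}


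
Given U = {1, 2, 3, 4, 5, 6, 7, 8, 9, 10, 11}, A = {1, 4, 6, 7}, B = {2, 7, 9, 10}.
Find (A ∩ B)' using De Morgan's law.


U = {1, 2, 3, 4, 5, 6, 7, 8, 9, 10, 11}
A = {1, 4, 6, 7}, B = {2, 7, 9, 10}
A ∩ B = {7}
(A ∩ B)' = U \ (A ∩ B) = {1, 2, 3, 4, 5, 6, 8, 9, 10, 11}
Verification via A' ∪ B': A' = {2, 3, 5, 8, 9, 10, 11}, B' = {1, 3, 4, 5, 6, 8, 11}
A' ∪ B' = {1, 2, 3, 4, 5, 6, 8, 9, 10, 11} ✓

{1, 2, 3, 4, 5, 6, 8, 9, 10, 11}


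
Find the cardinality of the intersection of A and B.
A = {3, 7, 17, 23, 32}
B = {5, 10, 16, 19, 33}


Set A = {3, 7, 17, 23, 32}
Set B = {5, 10, 16, 19, 33}
A ∩ B = {}
|A ∩ B| = 0

0


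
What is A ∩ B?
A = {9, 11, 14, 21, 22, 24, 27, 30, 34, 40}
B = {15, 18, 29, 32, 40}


Set A = {9, 11, 14, 21, 22, 24, 27, 30, 34, 40}
Set B = {15, 18, 29, 32, 40}
A ∩ B includes only elements in both sets.
Check each element of A against B:
9 ✗, 11 ✗, 14 ✗, 21 ✗, 22 ✗, 24 ✗, 27 ✗, 30 ✗, 34 ✗, 40 ✓
A ∩ B = {40}

{40}


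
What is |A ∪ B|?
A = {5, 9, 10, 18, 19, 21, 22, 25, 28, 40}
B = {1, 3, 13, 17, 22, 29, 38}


Set A = {5, 9, 10, 18, 19, 21, 22, 25, 28, 40}, |A| = 10
Set B = {1, 3, 13, 17, 22, 29, 38}, |B| = 7
A ∩ B = {22}, |A ∩ B| = 1
|A ∪ B| = |A| + |B| - |A ∩ B| = 10 + 7 - 1 = 16

16


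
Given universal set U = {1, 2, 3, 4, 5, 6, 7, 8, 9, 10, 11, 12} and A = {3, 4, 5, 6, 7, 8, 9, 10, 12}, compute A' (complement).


Universal set U = {1, 2, 3, 4, 5, 6, 7, 8, 9, 10, 11, 12}
Set A = {3, 4, 5, 6, 7, 8, 9, 10, 12}
A' = U \ A = elements in U but not in A
Checking each element of U:
1 (not in A, include), 2 (not in A, include), 3 (in A, exclude), 4 (in A, exclude), 5 (in A, exclude), 6 (in A, exclude), 7 (in A, exclude), 8 (in A, exclude), 9 (in A, exclude), 10 (in A, exclude), 11 (not in A, include), 12 (in A, exclude)
A' = {1, 2, 11}

{1, 2, 11}


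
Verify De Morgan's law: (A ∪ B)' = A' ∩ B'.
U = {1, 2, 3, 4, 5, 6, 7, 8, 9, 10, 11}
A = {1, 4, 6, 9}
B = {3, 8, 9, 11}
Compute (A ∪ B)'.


U = {1, 2, 3, 4, 5, 6, 7, 8, 9, 10, 11}
A = {1, 4, 6, 9}, B = {3, 8, 9, 11}
A ∪ B = {1, 3, 4, 6, 8, 9, 11}
(A ∪ B)' = U \ (A ∪ B) = {2, 5, 7, 10}
Verification via A' ∩ B': A' = {2, 3, 5, 7, 8, 10, 11}, B' = {1, 2, 4, 5, 6, 7, 10}
A' ∩ B' = {2, 5, 7, 10} ✓

{2, 5, 7, 10}


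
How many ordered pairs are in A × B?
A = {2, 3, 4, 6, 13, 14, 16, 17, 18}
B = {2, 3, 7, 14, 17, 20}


Set A = {2, 3, 4, 6, 13, 14, 16, 17, 18} has 9 elements.
Set B = {2, 3, 7, 14, 17, 20} has 6 elements.
|A × B| = |A| × |B| = 9 × 6 = 54

54


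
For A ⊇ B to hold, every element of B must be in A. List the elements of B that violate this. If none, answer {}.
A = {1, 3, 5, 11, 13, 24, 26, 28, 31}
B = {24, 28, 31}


Set A = {1, 3, 5, 11, 13, 24, 26, 28, 31}
Set B = {24, 28, 31}
Check each element of B against A:
24 ∈ A, 28 ∈ A, 31 ∈ A
Elements of B not in A: {}

{}


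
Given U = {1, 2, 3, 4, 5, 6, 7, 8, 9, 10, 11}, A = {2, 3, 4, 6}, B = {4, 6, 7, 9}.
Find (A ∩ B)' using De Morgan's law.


U = {1, 2, 3, 4, 5, 6, 7, 8, 9, 10, 11}
A = {2, 3, 4, 6}, B = {4, 6, 7, 9}
A ∩ B = {4, 6}
(A ∩ B)' = U \ (A ∩ B) = {1, 2, 3, 5, 7, 8, 9, 10, 11}
Verification via A' ∪ B': A' = {1, 5, 7, 8, 9, 10, 11}, B' = {1, 2, 3, 5, 8, 10, 11}
A' ∪ B' = {1, 2, 3, 5, 7, 8, 9, 10, 11} ✓

{1, 2, 3, 5, 7, 8, 9, 10, 11}


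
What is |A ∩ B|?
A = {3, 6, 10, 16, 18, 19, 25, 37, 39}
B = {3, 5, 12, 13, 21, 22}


Set A = {3, 6, 10, 16, 18, 19, 25, 37, 39}
Set B = {3, 5, 12, 13, 21, 22}
A ∩ B = {3}
|A ∩ B| = 1

1


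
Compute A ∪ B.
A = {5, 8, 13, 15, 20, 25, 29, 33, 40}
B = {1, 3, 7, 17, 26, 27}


Set A = {5, 8, 13, 15, 20, 25, 29, 33, 40}
Set B = {1, 3, 7, 17, 26, 27}
A ∪ B includes all elements in either set.
Elements from A: {5, 8, 13, 15, 20, 25, 29, 33, 40}
Elements from B not already included: {1, 3, 7, 17, 26, 27}
A ∪ B = {1, 3, 5, 7, 8, 13, 15, 17, 20, 25, 26, 27, 29, 33, 40}

{1, 3, 5, 7, 8, 13, 15, 17, 20, 25, 26, 27, 29, 33, 40}


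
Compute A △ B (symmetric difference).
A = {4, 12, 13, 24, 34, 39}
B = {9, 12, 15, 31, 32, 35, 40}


Set A = {4, 12, 13, 24, 34, 39}
Set B = {9, 12, 15, 31, 32, 35, 40}
A △ B = (A \ B) ∪ (B \ A)
Elements in A but not B: {4, 13, 24, 34, 39}
Elements in B but not A: {9, 15, 31, 32, 35, 40}
A △ B = {4, 9, 13, 15, 24, 31, 32, 34, 35, 39, 40}

{4, 9, 13, 15, 24, 31, 32, 34, 35, 39, 40}


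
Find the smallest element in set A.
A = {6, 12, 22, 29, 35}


Set A = {6, 12, 22, 29, 35}
Elements in ascending order: 6, 12, 22, 29, 35
The smallest element is 6.

6


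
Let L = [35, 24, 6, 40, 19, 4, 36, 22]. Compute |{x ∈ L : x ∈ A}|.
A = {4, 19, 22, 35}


Set A = {4, 19, 22, 35}
Candidates: [35, 24, 6, 40, 19, 4, 36, 22]
Check each candidate:
35 ∈ A, 24 ∉ A, 6 ∉ A, 40 ∉ A, 19 ∈ A, 4 ∈ A, 36 ∉ A, 22 ∈ A
Count of candidates in A: 4

4


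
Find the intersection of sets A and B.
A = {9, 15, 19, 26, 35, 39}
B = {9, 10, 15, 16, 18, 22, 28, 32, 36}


Set A = {9, 15, 19, 26, 35, 39}
Set B = {9, 10, 15, 16, 18, 22, 28, 32, 36}
A ∩ B includes only elements in both sets.
Check each element of A against B:
9 ✓, 15 ✓, 19 ✗, 26 ✗, 35 ✗, 39 ✗
A ∩ B = {9, 15}

{9, 15}


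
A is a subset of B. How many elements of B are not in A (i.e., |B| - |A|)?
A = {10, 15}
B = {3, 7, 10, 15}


Set A = {10, 15}, |A| = 2
Set B = {3, 7, 10, 15}, |B| = 4
Since A ⊆ B: B \ A = {3, 7}
|B| - |A| = 4 - 2 = 2

2


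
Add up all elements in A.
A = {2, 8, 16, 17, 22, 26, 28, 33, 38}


Set A = {2, 8, 16, 17, 22, 26, 28, 33, 38}
Sum = 2 + 8 + 16 + 17 + 22 + 26 + 28 + 33 + 38 = 190

190


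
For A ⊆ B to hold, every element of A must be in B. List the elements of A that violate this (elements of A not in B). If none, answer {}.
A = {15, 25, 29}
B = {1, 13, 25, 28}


Set A = {15, 25, 29}
Set B = {1, 13, 25, 28}
Check each element of A against B:
15 ∉ B (include), 25 ∈ B, 29 ∉ B (include)
Elements of A not in B: {15, 29}

{15, 29}
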